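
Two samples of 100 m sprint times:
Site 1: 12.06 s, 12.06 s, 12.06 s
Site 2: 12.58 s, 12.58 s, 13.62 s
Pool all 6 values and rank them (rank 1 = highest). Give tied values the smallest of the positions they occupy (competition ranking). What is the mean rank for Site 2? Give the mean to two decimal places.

1.67

Sorted (descending): 13.62, 12.58, 12.58, 12.06, 12.06, 12.06
The 2 values of 12.58 occupy positions 2–3 → each gets rank 2.
The 3 values of 12.06 occupy positions 4–6 → each gets rank 4.
Site 2 values → pooled ranks: 12.58→2, 12.58→2, 13.62→1
Mean rank = (2 + 2 + 1) / 3 = 1.67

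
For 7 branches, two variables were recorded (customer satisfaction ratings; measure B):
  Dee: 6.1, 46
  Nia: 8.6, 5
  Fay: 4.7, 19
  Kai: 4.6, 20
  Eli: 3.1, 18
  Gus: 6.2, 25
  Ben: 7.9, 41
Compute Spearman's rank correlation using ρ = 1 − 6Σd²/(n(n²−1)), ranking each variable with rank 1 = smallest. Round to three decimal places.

0.107

Ranks of variable 1: 4, 7, 3, 2, 1, 5, 6
Ranks of variable 2: 7, 1, 3, 4, 2, 5, 6
d = r₁ − r₂: -3, 6, 0, -2, -1, 0, 0
d²: 9, 36, 0, 4, 1, 0, 0; Σd² = 50
ρ = 1 − 6·50/(7·48) = 1 − 300/336 = 0.107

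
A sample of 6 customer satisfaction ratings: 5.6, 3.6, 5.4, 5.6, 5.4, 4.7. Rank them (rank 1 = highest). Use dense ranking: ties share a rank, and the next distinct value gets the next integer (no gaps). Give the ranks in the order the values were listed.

Sorted (descending): 5.6, 5.6, 5.4, 5.4, 4.7, 3.6
The 2 values of 5.6 share dense rank 1.
The 2 values of 5.4 share dense rank 2.
Remaining distinct values take the next consecutive integers.

1, 4, 2, 1, 2, 3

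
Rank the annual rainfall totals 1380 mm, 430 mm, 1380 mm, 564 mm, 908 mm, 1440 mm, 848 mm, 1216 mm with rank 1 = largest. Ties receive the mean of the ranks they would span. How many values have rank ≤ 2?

1

Sorted (descending): 1440, 1380, 1380, 1216, 908, 848, 564, 430
The 2 values of 1380 occupy positions 2–3 → average rank (2+3)/2 = 2.5.
Ranks ≤ 2: {1} → 1 value.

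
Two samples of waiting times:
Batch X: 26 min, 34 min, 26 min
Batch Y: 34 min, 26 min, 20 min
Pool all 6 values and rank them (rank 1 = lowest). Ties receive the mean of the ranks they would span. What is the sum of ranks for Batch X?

11.5

Sorted (ascending): 20, 26, 26, 26, 34, 34
The 3 values of 26 occupy positions 2–4 → average rank 3.
The 2 values of 34 occupy positions 5–6 → average rank (5+6)/2 = 5.5.
Batch X values → pooled ranks: 26→3, 34→5.5, 26→3
Rank sum = 3 + 5.5 + 3 = 11.5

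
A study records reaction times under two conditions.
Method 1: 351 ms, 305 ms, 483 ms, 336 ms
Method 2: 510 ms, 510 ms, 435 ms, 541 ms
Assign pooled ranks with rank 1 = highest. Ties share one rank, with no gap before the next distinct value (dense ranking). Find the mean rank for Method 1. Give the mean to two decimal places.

Sorted (descending): 541, 510, 510, 483, 435, 351, 336, 305
The 2 values of 510 share dense rank 2.
Remaining distinct values take the next consecutive integers.
Method 1 values → pooled ranks: 351→5, 305→7, 483→3, 336→6
Mean rank = (5 + 7 + 3 + 6) / 4 = 5.25

5.25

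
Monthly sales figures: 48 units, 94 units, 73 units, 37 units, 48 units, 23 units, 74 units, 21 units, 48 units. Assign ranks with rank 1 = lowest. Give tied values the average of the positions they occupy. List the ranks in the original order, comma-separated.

5, 9, 7, 3, 5, 2, 8, 1, 5

Sorted (ascending): 21, 23, 37, 48, 48, 48, 73, 74, 94
The 3 values of 48 occupy positions 4–6 → average rank 5.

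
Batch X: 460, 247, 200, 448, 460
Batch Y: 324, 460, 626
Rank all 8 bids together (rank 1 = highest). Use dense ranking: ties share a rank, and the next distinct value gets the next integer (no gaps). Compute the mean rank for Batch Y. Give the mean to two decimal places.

Sorted (descending): 626, 460, 460, 460, 448, 324, 247, 200
The 3 values of 460 share dense rank 2.
Remaining distinct values take the next consecutive integers.
Batch Y values → pooled ranks: 324→4, 460→2, 626→1
Mean rank = (4 + 2 + 1) / 3 = 2.33

2.33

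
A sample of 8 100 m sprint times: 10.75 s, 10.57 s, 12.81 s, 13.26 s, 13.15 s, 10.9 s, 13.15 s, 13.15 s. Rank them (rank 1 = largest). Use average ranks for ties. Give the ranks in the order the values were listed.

7, 8, 5, 1, 3, 6, 3, 3

Sorted (descending): 13.26, 13.15, 13.15, 13.15, 12.81, 10.9, 10.75, 10.57
The 3 values of 13.15 occupy positions 2–4 → average rank 3.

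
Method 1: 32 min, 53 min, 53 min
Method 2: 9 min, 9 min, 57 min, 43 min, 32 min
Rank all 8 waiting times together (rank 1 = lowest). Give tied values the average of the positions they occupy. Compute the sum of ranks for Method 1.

16.5

Sorted (ascending): 9, 9, 32, 32, 43, 53, 53, 57
The 2 values of 9 occupy positions 1–2 → average rank (1+2)/2 = 1.5.
The 2 values of 32 occupy positions 3–4 → average rank (3+4)/2 = 3.5.
The 2 values of 53 occupy positions 6–7 → average rank (6+7)/2 = 6.5.
Method 1 values → pooled ranks: 32→3.5, 53→6.5, 53→6.5
Rank sum = 3.5 + 6.5 + 6.5 = 16.5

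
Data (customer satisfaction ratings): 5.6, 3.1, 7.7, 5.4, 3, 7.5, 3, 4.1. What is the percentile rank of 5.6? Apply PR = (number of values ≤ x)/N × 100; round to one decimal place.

75.0

N = 8.
Strictly below 5.6: 5. Equal to 5.6: 1.
PR = 6/8 × 100 = 75.0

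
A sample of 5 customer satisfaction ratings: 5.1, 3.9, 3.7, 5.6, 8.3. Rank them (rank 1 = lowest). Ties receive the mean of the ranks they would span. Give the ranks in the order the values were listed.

Sorted (ascending): 3.7, 3.9, 5.1, 5.6, 8.3
No ties — each value takes its position as its rank.

3, 2, 1, 4, 5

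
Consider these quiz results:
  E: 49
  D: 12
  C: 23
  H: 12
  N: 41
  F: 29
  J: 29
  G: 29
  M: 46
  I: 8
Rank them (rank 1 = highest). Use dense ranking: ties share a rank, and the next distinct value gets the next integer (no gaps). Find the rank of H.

6

Sorted (descending): 49, 46, 41, 29, 29, 29, 23, 12, 12, 8
The 3 values of 29 share dense rank 4.
The 2 values of 12 share dense rank 6.
Remaining distinct values take the next consecutive integers.
H has value 12 → rank 6.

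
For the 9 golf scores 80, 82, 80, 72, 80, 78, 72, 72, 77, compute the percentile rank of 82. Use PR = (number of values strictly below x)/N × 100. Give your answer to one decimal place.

N = 9.
Strictly below 82: 8. Equal to 82: 1.
PR = 8/9 × 100 = 88.9

88.9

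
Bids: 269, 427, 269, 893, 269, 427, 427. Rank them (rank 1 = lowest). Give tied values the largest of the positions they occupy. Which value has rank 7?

Sorted (ascending): 269, 269, 269, 427, 427, 427, 893
The 3 values of 269 occupy positions 1–3 → each gets rank 3.
The 3 values of 427 occupy positions 4–6 → each gets rank 6.
Rank 7 → value 893.

893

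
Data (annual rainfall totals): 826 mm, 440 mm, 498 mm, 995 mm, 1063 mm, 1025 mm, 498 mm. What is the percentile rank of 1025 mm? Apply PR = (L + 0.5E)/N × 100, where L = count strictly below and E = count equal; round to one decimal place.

78.6

N = 7.
Strictly below 1025: 5. Equal to 1025: 1.
PR = (5 + 0.5·1)/7 × 100 = 78.6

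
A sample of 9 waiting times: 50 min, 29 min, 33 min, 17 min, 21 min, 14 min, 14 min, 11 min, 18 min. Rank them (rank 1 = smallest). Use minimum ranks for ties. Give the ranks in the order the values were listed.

Sorted (ascending): 11, 14, 14, 17, 18, 21, 29, 33, 50
The 2 values of 14 occupy positions 2–3 → each gets rank 2.

9, 7, 8, 4, 6, 2, 2, 1, 5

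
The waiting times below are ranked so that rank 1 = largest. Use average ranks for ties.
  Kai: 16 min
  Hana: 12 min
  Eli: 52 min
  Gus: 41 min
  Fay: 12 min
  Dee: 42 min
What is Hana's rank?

Sorted (descending): 52, 42, 41, 16, 12, 12
The 2 values of 12 occupy positions 5–6 → average rank (5+6)/2 = 5.5.
Hana has value 12 min → rank 5.5.

5.5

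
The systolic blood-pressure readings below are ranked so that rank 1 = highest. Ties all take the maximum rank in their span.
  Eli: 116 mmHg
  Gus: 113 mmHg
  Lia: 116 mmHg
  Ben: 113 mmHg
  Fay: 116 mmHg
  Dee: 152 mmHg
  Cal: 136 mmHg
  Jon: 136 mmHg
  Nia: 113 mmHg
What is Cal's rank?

3

Sorted (descending): 152, 136, 136, 116, 116, 116, 113, 113, 113
The 2 values of 136 occupy positions 2–3 → each gets rank 3.
The 3 values of 116 occupy positions 4–6 → each gets rank 6.
The 3 values of 113 occupy positions 7–9 → each gets rank 9.
Cal has value 136 mmHg → rank 3.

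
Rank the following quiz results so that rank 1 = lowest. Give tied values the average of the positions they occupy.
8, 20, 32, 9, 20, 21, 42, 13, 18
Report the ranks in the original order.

Sorted (ascending): 8, 9, 13, 18, 20, 20, 21, 32, 42
The 2 values of 20 occupy positions 5–6 → average rank (5+6)/2 = 5.5.

1, 5.5, 8, 2, 5.5, 7, 9, 3, 4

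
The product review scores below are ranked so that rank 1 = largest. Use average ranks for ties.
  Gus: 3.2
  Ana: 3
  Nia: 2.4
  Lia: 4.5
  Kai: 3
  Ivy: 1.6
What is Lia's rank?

1

Sorted (descending): 4.5, 3.2, 3, 3, 2.4, 1.6
The 2 values of 3 occupy positions 3–4 → average rank (3+4)/2 = 3.5.
Lia has value 4.5 → rank 1.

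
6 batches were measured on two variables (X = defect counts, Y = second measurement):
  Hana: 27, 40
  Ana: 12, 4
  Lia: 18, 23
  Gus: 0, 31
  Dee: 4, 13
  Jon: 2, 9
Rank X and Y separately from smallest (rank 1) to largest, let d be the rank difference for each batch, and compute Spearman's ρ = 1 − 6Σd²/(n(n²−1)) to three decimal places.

0.257

Ranks of variable 1: 6, 4, 5, 1, 3, 2
Ranks of variable 2: 6, 1, 4, 5, 3, 2
d = r₁ − r₂: 0, 3, 1, -4, 0, 0
d²: 0, 9, 1, 16, 0, 0; Σd² = 26
ρ = 1 − 6·26/(6·35) = 1 − 156/210 = 0.257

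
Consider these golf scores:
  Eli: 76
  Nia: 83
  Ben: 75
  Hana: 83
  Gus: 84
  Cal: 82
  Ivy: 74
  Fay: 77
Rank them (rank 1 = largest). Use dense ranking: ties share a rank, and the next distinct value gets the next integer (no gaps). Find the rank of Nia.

2

Sorted (descending): 84, 83, 83, 82, 77, 76, 75, 74
The 2 values of 83 share dense rank 2.
Remaining distinct values take the next consecutive integers.
Nia has value 83 → rank 2.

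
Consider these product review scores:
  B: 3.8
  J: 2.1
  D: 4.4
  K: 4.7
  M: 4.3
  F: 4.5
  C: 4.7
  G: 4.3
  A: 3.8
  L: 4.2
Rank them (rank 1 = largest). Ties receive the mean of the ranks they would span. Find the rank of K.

1.5

Sorted (descending): 4.7, 4.7, 4.5, 4.4, 4.3, 4.3, 4.2, 3.8, 3.8, 2.1
The 2 values of 4.7 occupy positions 1–2 → average rank (1+2)/2 = 1.5.
The 2 values of 4.3 occupy positions 5–6 → average rank (5+6)/2 = 5.5.
The 2 values of 3.8 occupy positions 8–9 → average rank (8+9)/2 = 8.5.
K has value 4.7 → rank 1.5.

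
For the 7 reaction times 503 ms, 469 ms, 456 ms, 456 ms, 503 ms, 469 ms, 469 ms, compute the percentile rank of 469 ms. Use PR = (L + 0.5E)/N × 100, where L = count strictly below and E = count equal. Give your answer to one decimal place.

50.0

N = 7.
Strictly below 469: 2. Equal to 469: 3.
PR = (2 + 0.5·3)/7 × 100 = 50.0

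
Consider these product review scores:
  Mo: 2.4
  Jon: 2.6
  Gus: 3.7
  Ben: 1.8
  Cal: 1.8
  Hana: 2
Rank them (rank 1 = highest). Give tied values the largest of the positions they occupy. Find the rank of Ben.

Sorted (descending): 3.7, 2.6, 2.4, 2, 1.8, 1.8
The 2 values of 1.8 occupy positions 5–6 → each gets rank 6.
Ben has value 1.8 → rank 6.

6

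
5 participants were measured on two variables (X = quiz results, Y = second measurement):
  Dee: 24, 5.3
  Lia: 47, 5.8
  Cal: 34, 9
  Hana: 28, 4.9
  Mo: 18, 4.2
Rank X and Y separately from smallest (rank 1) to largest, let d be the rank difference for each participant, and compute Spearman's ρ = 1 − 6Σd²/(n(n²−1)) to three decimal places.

Ranks of variable 1: 2, 5, 4, 3, 1
Ranks of variable 2: 3, 4, 5, 2, 1
d = r₁ − r₂: -1, 1, -1, 1, 0
d²: 1, 1, 1, 1, 0; Σd² = 4
ρ = 1 − 6·4/(5·24) = 1 − 24/120 = 0.800

0.800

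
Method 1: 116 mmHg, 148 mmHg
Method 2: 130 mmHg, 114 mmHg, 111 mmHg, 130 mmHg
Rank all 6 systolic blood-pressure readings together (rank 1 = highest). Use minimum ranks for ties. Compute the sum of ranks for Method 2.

Sorted (descending): 148, 130, 130, 116, 114, 111
The 2 values of 130 occupy positions 2–3 → each gets rank 2.
Method 2 values → pooled ranks: 130→2, 114→5, 111→6, 130→2
Rank sum = 2 + 5 + 6 + 2 = 15

15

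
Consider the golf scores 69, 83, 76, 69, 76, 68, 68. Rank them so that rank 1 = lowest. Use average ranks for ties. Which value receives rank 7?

Sorted (ascending): 68, 68, 69, 69, 76, 76, 83
The 2 values of 68 occupy positions 1–2 → average rank (1+2)/2 = 1.5.
The 2 values of 69 occupy positions 3–4 → average rank (3+4)/2 = 3.5.
The 2 values of 76 occupy positions 5–6 → average rank (5+6)/2 = 5.5.
Rank 7 → value 83.

83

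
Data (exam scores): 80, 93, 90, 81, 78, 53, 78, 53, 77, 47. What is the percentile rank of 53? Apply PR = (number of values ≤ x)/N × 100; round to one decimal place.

N = 10.
Strictly below 53: 1. Equal to 53: 2.
PR = 3/10 × 100 = 30.0

30.0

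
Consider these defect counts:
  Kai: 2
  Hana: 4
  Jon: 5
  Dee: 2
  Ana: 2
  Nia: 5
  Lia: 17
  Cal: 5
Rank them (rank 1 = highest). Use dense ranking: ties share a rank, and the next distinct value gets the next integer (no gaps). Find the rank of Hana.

3

Sorted (descending): 17, 5, 5, 5, 4, 2, 2, 2
The 3 values of 5 share dense rank 2.
The 3 values of 2 share dense rank 4.
Remaining distinct values take the next consecutive integers.
Hana has value 4 → rank 3.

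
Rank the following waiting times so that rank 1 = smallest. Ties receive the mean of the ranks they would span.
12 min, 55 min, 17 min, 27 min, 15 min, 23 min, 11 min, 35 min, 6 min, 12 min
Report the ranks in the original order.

Sorted (ascending): 6, 11, 12, 12, 15, 17, 23, 27, 35, 55
The 2 values of 12 occupy positions 3–4 → average rank (3+4)/2 = 3.5.

3.5, 10, 6, 8, 5, 7, 2, 9, 1, 3.5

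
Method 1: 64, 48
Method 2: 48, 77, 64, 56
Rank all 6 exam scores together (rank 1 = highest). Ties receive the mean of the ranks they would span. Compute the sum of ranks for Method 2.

13

Sorted (descending): 77, 64, 64, 56, 48, 48
The 2 values of 64 occupy positions 2–3 → average rank (2+3)/2 = 2.5.
The 2 values of 48 occupy positions 5–6 → average rank (5+6)/2 = 5.5.
Method 2 values → pooled ranks: 48→5.5, 77→1, 64→2.5, 56→4
Rank sum = 5.5 + 1 + 2.5 + 4 = 13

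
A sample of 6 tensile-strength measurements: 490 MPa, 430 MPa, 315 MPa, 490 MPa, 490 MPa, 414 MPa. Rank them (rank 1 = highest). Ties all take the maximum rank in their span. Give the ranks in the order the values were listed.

3, 4, 6, 3, 3, 5

Sorted (descending): 490, 490, 490, 430, 414, 315
The 3 values of 490 occupy positions 1–3 → each gets rank 3.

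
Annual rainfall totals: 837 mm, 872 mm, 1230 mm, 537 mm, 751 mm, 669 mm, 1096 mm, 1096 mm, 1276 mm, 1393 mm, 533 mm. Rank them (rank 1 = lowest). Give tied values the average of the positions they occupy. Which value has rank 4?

751

Sorted (ascending): 533, 537, 669, 751, 837, 872, 1096, 1096, 1230, 1276, 1393
The 2 values of 1096 occupy positions 7–8 → average rank (7+8)/2 = 7.5.
Rank 4 → value 751.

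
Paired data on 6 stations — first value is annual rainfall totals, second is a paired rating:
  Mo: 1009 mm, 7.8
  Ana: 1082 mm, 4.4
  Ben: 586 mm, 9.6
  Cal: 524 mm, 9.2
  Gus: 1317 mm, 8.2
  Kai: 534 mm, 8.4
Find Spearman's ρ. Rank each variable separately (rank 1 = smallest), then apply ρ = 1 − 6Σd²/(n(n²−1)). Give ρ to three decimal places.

Ranks of variable 1: 4, 5, 3, 1, 6, 2
Ranks of variable 2: 2, 1, 6, 5, 3, 4
d = r₁ − r₂: 2, 4, -3, -4, 3, -2
d²: 4, 16, 9, 16, 9, 4; Σd² = 58
ρ = 1 − 6·58/(6·35) = 1 − 348/210 = -0.657

-0.657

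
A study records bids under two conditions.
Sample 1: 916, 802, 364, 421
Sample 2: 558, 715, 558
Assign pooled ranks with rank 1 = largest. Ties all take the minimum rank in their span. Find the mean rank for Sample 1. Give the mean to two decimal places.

Sorted (descending): 916, 802, 715, 558, 558, 421, 364
The 2 values of 558 occupy positions 4–5 → each gets rank 4.
Sample 1 values → pooled ranks: 916→1, 802→2, 364→7, 421→6
Mean rank = (1 + 2 + 7 + 6) / 4 = 4.00

4.00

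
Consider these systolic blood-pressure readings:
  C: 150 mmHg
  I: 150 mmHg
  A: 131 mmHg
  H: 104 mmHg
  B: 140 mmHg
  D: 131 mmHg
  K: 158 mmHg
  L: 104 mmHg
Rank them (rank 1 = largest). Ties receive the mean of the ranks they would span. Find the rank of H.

7.5

Sorted (descending): 158, 150, 150, 140, 131, 131, 104, 104
The 2 values of 150 occupy positions 2–3 → average rank (2+3)/2 = 2.5.
The 2 values of 131 occupy positions 5–6 → average rank (5+6)/2 = 5.5.
The 2 values of 104 occupy positions 7–8 → average rank (7+8)/2 = 7.5.
H has value 104 mmHg → rank 7.5.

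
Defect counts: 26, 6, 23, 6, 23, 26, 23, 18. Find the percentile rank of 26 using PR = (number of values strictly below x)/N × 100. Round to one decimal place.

N = 8.
Strictly below 26: 6. Equal to 26: 2.
PR = 6/8 × 100 = 75.0

75.0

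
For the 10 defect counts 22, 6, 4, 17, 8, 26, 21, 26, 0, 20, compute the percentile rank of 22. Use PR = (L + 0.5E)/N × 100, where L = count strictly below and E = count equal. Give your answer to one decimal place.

75.0

N = 10.
Strictly below 22: 7. Equal to 22: 1.
PR = (7 + 0.5·1)/10 × 100 = 75.0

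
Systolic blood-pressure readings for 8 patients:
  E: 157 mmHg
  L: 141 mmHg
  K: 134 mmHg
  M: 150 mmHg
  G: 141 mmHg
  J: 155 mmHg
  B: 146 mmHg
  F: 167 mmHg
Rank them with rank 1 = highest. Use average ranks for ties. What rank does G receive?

6.5

Sorted (descending): 167, 157, 155, 150, 146, 141, 141, 134
The 2 values of 141 occupy positions 6–7 → average rank (6+7)/2 = 6.5.
G has value 141 mmHg → rank 6.5.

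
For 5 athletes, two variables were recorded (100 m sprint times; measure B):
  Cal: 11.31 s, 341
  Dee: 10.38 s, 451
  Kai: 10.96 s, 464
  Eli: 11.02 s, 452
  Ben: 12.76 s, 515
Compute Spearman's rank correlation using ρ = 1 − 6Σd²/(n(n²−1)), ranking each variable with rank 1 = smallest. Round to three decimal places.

0.300

Ranks of variable 1: 4, 1, 2, 3, 5
Ranks of variable 2: 1, 2, 4, 3, 5
d = r₁ − r₂: 3, -1, -2, 0, 0
d²: 9, 1, 4, 0, 0; Σd² = 14
ρ = 1 − 6·14/(5·24) = 1 − 84/120 = 0.300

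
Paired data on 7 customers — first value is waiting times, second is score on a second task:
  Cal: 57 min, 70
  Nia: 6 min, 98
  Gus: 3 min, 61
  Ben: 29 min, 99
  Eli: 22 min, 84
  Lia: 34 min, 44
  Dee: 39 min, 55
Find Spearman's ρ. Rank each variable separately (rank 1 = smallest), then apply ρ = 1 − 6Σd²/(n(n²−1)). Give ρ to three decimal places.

Ranks of variable 1: 7, 2, 1, 4, 3, 5, 6
Ranks of variable 2: 4, 6, 3, 7, 5, 1, 2
d = r₁ − r₂: 3, -4, -2, -3, -2, 4, 4
d²: 9, 16, 4, 9, 4, 16, 16; Σd² = 74
ρ = 1 − 6·74/(7·48) = 1 − 444/336 = -0.321

-0.321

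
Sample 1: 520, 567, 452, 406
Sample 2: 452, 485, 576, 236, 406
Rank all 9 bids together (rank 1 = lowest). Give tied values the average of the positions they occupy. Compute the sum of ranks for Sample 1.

Sorted (ascending): 236, 406, 406, 452, 452, 485, 520, 567, 576
The 2 values of 406 occupy positions 2–3 → average rank (2+3)/2 = 2.5.
The 2 values of 452 occupy positions 4–5 → average rank (4+5)/2 = 4.5.
Sample 1 values → pooled ranks: 520→7, 567→8, 452→4.5, 406→2.5
Rank sum = 7 + 8 + 4.5 + 2.5 = 22

22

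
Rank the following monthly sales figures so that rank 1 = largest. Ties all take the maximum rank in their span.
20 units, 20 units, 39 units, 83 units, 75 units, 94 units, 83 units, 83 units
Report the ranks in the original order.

Sorted (descending): 94, 83, 83, 83, 75, 39, 20, 20
The 3 values of 83 occupy positions 2–4 → each gets rank 4.
The 2 values of 20 occupy positions 7–8 → each gets rank 8.

8, 8, 6, 4, 5, 1, 4, 4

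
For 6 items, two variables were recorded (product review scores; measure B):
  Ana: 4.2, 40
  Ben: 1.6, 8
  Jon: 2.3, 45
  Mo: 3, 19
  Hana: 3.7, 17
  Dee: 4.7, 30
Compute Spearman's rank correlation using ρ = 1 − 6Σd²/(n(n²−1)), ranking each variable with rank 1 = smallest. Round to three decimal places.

Ranks of variable 1: 5, 1, 2, 3, 4, 6
Ranks of variable 2: 5, 1, 6, 3, 2, 4
d = r₁ − r₂: 0, 0, -4, 0, 2, 2
d²: 0, 0, 16, 0, 4, 4; Σd² = 24
ρ = 1 − 6·24/(6·35) = 1 − 144/210 = 0.314

0.314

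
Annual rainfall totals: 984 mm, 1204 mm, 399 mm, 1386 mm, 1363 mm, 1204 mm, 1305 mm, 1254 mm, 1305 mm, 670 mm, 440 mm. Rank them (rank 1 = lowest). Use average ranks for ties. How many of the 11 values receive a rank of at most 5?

4

Sorted (ascending): 399, 440, 670, 984, 1204, 1204, 1254, 1305, 1305, 1363, 1386
The 2 values of 1204 occupy positions 5–6 → average rank (5+6)/2 = 5.5.
The 2 values of 1305 occupy positions 8–9 → average rank (8+9)/2 = 8.5.
Ranks ≤ 5: {1, 2, 3, 4} → 4 values.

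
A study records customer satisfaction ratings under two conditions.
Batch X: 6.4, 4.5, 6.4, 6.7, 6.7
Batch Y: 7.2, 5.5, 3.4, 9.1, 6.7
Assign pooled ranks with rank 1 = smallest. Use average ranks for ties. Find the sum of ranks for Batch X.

Sorted (ascending): 3.4, 4.5, 5.5, 6.4, 6.4, 6.7, 6.7, 6.7, 7.2, 9.1
The 2 values of 6.4 occupy positions 4–5 → average rank (4+5)/2 = 4.5.
The 3 values of 6.7 occupy positions 6–8 → average rank 7.
Batch X values → pooled ranks: 6.4→4.5, 4.5→2, 6.4→4.5, 6.7→7, 6.7→7
Rank sum = 4.5 + 2 + 4.5 + 7 + 7 = 25

25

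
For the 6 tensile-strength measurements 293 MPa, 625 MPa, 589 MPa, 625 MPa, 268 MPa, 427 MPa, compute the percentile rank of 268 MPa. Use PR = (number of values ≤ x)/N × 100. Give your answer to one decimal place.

N = 6.
Strictly below 268: 0. Equal to 268: 1.
PR = 1/6 × 100 = 16.7

16.7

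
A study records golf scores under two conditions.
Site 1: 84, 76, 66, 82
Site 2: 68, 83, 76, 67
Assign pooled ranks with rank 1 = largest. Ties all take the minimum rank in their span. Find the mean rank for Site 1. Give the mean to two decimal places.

Sorted (descending): 84, 83, 82, 76, 76, 68, 67, 66
The 2 values of 76 occupy positions 4–5 → each gets rank 4.
Site 1 values → pooled ranks: 84→1, 76→4, 66→8, 82→3
Mean rank = (1 + 4 + 8 + 3) / 4 = 4.00

4.00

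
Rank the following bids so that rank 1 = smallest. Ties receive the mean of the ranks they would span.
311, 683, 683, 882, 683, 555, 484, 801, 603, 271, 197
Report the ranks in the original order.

3, 8, 8, 11, 8, 5, 4, 10, 6, 2, 1

Sorted (ascending): 197, 271, 311, 484, 555, 603, 683, 683, 683, 801, 882
The 3 values of 683 occupy positions 7–9 → average rank 8.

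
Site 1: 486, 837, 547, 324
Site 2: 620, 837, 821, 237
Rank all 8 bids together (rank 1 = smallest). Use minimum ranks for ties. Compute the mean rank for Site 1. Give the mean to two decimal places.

4.00

Sorted (ascending): 237, 324, 486, 547, 620, 821, 837, 837
The 2 values of 837 occupy positions 7–8 → each gets rank 7.
Site 1 values → pooled ranks: 486→3, 837→7, 547→4, 324→2
Mean rank = (3 + 7 + 4 + 2) / 4 = 4.00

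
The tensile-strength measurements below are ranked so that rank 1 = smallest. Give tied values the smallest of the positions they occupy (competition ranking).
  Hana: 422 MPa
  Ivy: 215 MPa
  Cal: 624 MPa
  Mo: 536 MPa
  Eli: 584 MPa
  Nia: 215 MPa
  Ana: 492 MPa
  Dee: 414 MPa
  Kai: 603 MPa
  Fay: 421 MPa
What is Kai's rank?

Sorted (ascending): 215, 215, 414, 421, 422, 492, 536, 584, 603, 624
The 2 values of 215 occupy positions 1–2 → each gets rank 1.
Kai has value 603 MPa → rank 9.

9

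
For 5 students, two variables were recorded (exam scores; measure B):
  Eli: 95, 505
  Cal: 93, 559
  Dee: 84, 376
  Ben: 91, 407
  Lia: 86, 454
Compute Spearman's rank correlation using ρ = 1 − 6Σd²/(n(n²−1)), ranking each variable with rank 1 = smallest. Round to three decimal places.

0.800

Ranks of variable 1: 5, 4, 1, 3, 2
Ranks of variable 2: 4, 5, 1, 2, 3
d = r₁ − r₂: 1, -1, 0, 1, -1
d²: 1, 1, 0, 1, 1; Σd² = 4
ρ = 1 − 6·4/(5·24) = 1 − 24/120 = 0.800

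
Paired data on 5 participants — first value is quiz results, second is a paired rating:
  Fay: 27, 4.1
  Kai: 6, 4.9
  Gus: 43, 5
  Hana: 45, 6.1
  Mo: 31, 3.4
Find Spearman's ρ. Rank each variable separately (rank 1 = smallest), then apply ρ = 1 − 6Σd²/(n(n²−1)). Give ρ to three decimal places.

0.600

Ranks of variable 1: 2, 1, 4, 5, 3
Ranks of variable 2: 2, 3, 4, 5, 1
d = r₁ − r₂: 0, -2, 0, 0, 2
d²: 0, 4, 0, 0, 4; Σd² = 8
ρ = 1 − 6·8/(5·24) = 1 − 48/120 = 0.600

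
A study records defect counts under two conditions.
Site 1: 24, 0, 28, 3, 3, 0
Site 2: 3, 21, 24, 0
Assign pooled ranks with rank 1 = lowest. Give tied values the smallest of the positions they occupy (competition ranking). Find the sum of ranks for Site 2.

Sorted (ascending): 0, 0, 0, 3, 3, 3, 21, 24, 24, 28
The 3 values of 0 occupy positions 1–3 → each gets rank 1.
The 3 values of 3 occupy positions 4–6 → each gets rank 4.
The 2 values of 24 occupy positions 8–9 → each gets rank 8.
Site 2 values → pooled ranks: 3→4, 21→7, 24→8, 0→1
Rank sum = 4 + 7 + 8 + 1 = 20

20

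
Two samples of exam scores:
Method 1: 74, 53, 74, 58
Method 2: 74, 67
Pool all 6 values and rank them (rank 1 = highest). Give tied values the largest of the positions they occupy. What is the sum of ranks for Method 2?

Sorted (descending): 74, 74, 74, 67, 58, 53
The 3 values of 74 occupy positions 1–3 → each gets rank 3.
Method 2 values → pooled ranks: 74→3, 67→4
Rank sum = 3 + 4 = 7

7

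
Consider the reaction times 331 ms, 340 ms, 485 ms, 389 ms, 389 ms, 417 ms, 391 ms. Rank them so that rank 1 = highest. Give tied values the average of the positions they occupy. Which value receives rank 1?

Sorted (descending): 485, 417, 391, 389, 389, 340, 331
The 2 values of 389 occupy positions 4–5 → average rank (4+5)/2 = 4.5.
Rank 1 → value 485.

485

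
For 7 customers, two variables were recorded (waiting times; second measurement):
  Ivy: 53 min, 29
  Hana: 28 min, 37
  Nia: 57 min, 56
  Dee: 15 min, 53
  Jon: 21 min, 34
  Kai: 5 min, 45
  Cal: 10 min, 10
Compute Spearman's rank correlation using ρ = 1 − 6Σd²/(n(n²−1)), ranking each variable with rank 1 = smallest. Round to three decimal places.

0.214

Ranks of variable 1: 6, 5, 7, 3, 4, 1, 2
Ranks of variable 2: 2, 4, 7, 6, 3, 5, 1
d = r₁ − r₂: 4, 1, 0, -3, 1, -4, 1
d²: 16, 1, 0, 9, 1, 16, 1; Σd² = 44
ρ = 1 − 6·44/(7·48) = 1 − 264/336 = 0.214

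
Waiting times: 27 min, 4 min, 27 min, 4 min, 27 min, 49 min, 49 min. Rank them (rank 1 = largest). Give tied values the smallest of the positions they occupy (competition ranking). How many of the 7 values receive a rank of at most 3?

Sorted (descending): 49, 49, 27, 27, 27, 4, 4
The 2 values of 49 occupy positions 1–2 → each gets rank 1.
The 3 values of 27 occupy positions 3–5 → each gets rank 3.
The 2 values of 4 occupy positions 6–7 → each gets rank 6.
Ranks ≤ 3: {1, 1, 3, 3, 3} → 5 values.

5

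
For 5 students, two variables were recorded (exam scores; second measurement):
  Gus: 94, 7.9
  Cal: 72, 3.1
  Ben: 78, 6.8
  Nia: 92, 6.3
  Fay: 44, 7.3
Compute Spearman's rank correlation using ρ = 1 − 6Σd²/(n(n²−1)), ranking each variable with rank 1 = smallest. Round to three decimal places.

Ranks of variable 1: 5, 2, 3, 4, 1
Ranks of variable 2: 5, 1, 3, 2, 4
d = r₁ − r₂: 0, 1, 0, 2, -3
d²: 0, 1, 0, 4, 9; Σd² = 14
ρ = 1 − 6·14/(5·24) = 1 − 84/120 = 0.300

0.300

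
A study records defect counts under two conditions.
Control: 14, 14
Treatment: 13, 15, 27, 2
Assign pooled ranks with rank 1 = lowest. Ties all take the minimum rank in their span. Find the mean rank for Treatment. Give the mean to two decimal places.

Sorted (ascending): 2, 13, 14, 14, 15, 27
The 2 values of 14 occupy positions 3–4 → each gets rank 3.
Treatment values → pooled ranks: 13→2, 15→5, 27→6, 2→1
Mean rank = (2 + 5 + 6 + 1) / 4 = 3.50

3.50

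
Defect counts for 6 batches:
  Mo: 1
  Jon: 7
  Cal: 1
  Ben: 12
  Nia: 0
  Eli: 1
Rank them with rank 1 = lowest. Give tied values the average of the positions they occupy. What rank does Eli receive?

Sorted (ascending): 0, 1, 1, 1, 7, 12
The 3 values of 1 occupy positions 2–4 → average rank 3.
Eli has value 1 → rank 3.

3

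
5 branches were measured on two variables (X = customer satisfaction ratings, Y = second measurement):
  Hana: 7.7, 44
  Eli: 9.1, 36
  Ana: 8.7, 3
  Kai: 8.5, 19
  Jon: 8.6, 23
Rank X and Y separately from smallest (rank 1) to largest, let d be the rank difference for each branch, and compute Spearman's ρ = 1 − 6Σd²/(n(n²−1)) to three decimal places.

-0.300

Ranks of variable 1: 1, 5, 4, 2, 3
Ranks of variable 2: 5, 4, 1, 2, 3
d = r₁ − r₂: -4, 1, 3, 0, 0
d²: 16, 1, 9, 0, 0; Σd² = 26
ρ = 1 − 6·26/(5·24) = 1 − 156/120 = -0.300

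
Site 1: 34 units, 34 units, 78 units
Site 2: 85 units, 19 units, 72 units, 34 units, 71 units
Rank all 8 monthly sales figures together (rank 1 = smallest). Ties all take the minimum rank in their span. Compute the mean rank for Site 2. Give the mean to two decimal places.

4.40

Sorted (ascending): 19, 34, 34, 34, 71, 72, 78, 85
The 3 values of 34 occupy positions 2–4 → each gets rank 2.
Site 2 values → pooled ranks: 85→8, 19→1, 72→6, 34→2, 71→5
Mean rank = (8 + 1 + 6 + 2 + 5) / 5 = 4.40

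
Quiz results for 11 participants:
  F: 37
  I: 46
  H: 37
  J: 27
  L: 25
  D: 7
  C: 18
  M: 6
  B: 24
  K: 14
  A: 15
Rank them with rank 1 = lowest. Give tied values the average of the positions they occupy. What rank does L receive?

Sorted (ascending): 6, 7, 14, 15, 18, 24, 25, 27, 37, 37, 46
The 2 values of 37 occupy positions 9–10 → average rank (9+10)/2 = 9.5.
L has value 25 → rank 7.

7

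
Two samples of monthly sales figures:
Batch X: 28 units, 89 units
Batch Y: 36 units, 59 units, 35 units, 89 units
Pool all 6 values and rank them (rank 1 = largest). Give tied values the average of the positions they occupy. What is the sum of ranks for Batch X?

Sorted (descending): 89, 89, 59, 36, 35, 28
The 2 values of 89 occupy positions 1–2 → average rank (1+2)/2 = 1.5.
Batch X values → pooled ranks: 28→6, 89→1.5
Rank sum = 6 + 1.5 = 7.5

7.5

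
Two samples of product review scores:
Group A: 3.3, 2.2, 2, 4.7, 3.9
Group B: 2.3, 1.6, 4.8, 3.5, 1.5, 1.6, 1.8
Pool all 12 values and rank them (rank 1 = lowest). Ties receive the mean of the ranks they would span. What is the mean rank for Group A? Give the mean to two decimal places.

8.00

Sorted (ascending): 1.5, 1.6, 1.6, 1.8, 2, 2.2, 2.3, 3.3, 3.5, 3.9, 4.7, 4.8
The 2 values of 1.6 occupy positions 2–3 → average rank (2+3)/2 = 2.5.
Group A values → pooled ranks: 3.3→8, 2.2→6, 2→5, 4.7→11, 3.9→10
Mean rank = (8 + 6 + 5 + 11 + 10) / 5 = 8.00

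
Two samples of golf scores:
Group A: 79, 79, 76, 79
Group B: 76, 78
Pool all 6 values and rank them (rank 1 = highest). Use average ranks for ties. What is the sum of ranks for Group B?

Sorted (descending): 79, 79, 79, 78, 76, 76
The 3 values of 79 occupy positions 1–3 → average rank 2.
The 2 values of 76 occupy positions 5–6 → average rank (5+6)/2 = 5.5.
Group B values → pooled ranks: 76→5.5, 78→4
Rank sum = 5.5 + 4 = 9.5

9.5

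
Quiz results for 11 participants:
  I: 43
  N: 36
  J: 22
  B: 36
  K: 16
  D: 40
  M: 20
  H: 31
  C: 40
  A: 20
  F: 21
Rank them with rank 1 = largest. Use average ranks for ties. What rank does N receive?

Sorted (descending): 43, 40, 40, 36, 36, 31, 22, 21, 20, 20, 16
The 2 values of 40 occupy positions 2–3 → average rank (2+3)/2 = 2.5.
The 2 values of 36 occupy positions 4–5 → average rank (4+5)/2 = 4.5.
The 2 values of 20 occupy positions 9–10 → average rank (9+10)/2 = 9.5.
N has value 36 → rank 4.5.

4.5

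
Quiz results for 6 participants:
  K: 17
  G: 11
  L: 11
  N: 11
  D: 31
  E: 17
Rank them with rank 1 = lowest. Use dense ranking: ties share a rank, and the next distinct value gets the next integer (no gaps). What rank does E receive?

Sorted (ascending): 11, 11, 11, 17, 17, 31
The 3 values of 11 share dense rank 1.
The 2 values of 17 share dense rank 2.
Remaining distinct values take the next consecutive integers.
E has value 17 → rank 2.

2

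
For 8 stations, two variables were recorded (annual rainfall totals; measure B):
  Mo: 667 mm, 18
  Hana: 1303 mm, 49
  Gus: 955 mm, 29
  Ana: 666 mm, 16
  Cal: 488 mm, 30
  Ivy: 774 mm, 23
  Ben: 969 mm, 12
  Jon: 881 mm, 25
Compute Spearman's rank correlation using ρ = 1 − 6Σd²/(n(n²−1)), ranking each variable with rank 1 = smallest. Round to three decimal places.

0.143

Ranks of variable 1: 3, 8, 6, 2, 1, 4, 7, 5
Ranks of variable 2: 3, 8, 6, 2, 7, 4, 1, 5
d = r₁ − r₂: 0, 0, 0, 0, -6, 0, 6, 0
d²: 0, 0, 0, 0, 36, 0, 36, 0; Σd² = 72
ρ = 1 − 6·72/(8·63) = 1 − 432/504 = 0.143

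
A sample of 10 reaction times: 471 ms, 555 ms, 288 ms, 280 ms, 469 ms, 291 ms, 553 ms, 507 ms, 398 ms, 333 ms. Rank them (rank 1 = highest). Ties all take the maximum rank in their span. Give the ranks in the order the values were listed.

Sorted (descending): 555, 553, 507, 471, 469, 398, 333, 291, 288, 280
No ties — each value takes its position as its rank.

4, 1, 9, 10, 5, 8, 2, 3, 6, 7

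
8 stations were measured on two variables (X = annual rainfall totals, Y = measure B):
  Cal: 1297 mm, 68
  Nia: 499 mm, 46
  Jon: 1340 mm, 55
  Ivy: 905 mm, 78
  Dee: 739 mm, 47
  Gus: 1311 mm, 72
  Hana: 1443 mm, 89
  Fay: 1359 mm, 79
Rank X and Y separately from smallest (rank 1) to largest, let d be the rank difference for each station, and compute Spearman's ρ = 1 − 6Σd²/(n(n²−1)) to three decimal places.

0.786

Ranks of variable 1: 4, 1, 6, 3, 2, 5, 8, 7
Ranks of variable 2: 4, 1, 3, 6, 2, 5, 8, 7
d = r₁ − r₂: 0, 0, 3, -3, 0, 0, 0, 0
d²: 0, 0, 9, 9, 0, 0, 0, 0; Σd² = 18
ρ = 1 − 6·18/(8·63) = 1 − 108/504 = 0.786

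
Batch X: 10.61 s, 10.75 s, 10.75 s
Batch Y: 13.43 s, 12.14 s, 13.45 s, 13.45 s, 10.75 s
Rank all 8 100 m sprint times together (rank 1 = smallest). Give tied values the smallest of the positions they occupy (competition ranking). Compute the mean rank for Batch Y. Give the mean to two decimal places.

Sorted (ascending): 10.61, 10.75, 10.75, 10.75, 12.14, 13.43, 13.45, 13.45
The 3 values of 10.75 occupy positions 2–4 → each gets rank 2.
The 2 values of 13.45 occupy positions 7–8 → each gets rank 7.
Batch Y values → pooled ranks: 13.43→6, 12.14→5, 13.45→7, 13.45→7, 10.75→2
Mean rank = (6 + 5 + 7 + 7 + 2) / 5 = 5.40

5.40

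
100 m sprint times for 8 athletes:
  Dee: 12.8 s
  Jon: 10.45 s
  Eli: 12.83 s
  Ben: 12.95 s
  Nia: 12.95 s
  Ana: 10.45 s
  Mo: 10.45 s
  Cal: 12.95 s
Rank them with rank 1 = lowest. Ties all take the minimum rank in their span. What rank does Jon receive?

1

Sorted (ascending): 10.45, 10.45, 10.45, 12.8, 12.83, 12.95, 12.95, 12.95
The 3 values of 10.45 occupy positions 1–3 → each gets rank 1.
The 3 values of 12.95 occupy positions 6–8 → each gets rank 6.
Jon has value 10.45 s → rank 1.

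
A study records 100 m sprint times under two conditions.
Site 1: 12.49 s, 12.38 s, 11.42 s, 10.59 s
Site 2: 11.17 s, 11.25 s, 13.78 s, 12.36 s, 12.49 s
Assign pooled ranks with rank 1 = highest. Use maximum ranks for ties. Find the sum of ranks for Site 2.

Sorted (descending): 13.78, 12.49, 12.49, 12.38, 12.36, 11.42, 11.25, 11.17, 10.59
The 2 values of 12.49 occupy positions 2–3 → each gets rank 3.
Site 2 values → pooled ranks: 11.17→8, 11.25→7, 13.78→1, 12.36→5, 12.49→3
Rank sum = 8 + 7 + 1 + 5 + 3 = 24

24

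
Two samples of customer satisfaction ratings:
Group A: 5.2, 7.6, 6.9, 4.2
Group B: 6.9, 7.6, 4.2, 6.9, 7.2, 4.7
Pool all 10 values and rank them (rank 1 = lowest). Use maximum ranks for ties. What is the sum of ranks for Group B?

Sorted (ascending): 4.2, 4.2, 4.7, 5.2, 6.9, 6.9, 6.9, 7.2, 7.6, 7.6
The 2 values of 4.2 occupy positions 1–2 → each gets rank 2.
The 3 values of 6.9 occupy positions 5–7 → each gets rank 7.
The 2 values of 7.6 occupy positions 9–10 → each gets rank 10.
Group B values → pooled ranks: 6.9→7, 7.6→10, 4.2→2, 6.9→7, 7.2→8, 4.7→3
Rank sum = 7 + 10 + 2 + 7 + 8 + 3 = 37

37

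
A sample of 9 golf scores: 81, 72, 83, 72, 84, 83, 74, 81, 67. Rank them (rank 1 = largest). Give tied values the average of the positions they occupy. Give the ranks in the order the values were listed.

Sorted (descending): 84, 83, 83, 81, 81, 74, 72, 72, 67
The 2 values of 83 occupy positions 2–3 → average rank (2+3)/2 = 2.5.
The 2 values of 81 occupy positions 4–5 → average rank (4+5)/2 = 4.5.
The 2 values of 72 occupy positions 7–8 → average rank (7+8)/2 = 7.5.

4.5, 7.5, 2.5, 7.5, 1, 2.5, 6, 4.5, 9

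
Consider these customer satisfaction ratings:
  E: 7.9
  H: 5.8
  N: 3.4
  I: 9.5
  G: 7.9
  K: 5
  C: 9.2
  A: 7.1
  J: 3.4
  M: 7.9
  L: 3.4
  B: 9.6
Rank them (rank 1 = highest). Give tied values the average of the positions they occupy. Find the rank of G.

5

Sorted (descending): 9.6, 9.5, 9.2, 7.9, 7.9, 7.9, 7.1, 5.8, 5, 3.4, 3.4, 3.4
The 3 values of 7.9 occupy positions 4–6 → average rank 5.
The 3 values of 3.4 occupy positions 10–12 → average rank 11.
G has value 7.9 → rank 5.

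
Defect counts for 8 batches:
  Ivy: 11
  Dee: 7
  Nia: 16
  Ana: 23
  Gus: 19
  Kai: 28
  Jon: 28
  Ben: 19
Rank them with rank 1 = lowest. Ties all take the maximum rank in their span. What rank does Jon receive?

Sorted (ascending): 7, 11, 16, 19, 19, 23, 28, 28
The 2 values of 19 occupy positions 4–5 → each gets rank 5.
The 2 values of 28 occupy positions 7–8 → each gets rank 8.
Jon has value 28 → rank 8.

8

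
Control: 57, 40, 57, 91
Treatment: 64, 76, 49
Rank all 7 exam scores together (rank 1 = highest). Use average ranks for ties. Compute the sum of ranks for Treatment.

Sorted (descending): 91, 76, 64, 57, 57, 49, 40
The 2 values of 57 occupy positions 4–5 → average rank (4+5)/2 = 4.5.
Treatment values → pooled ranks: 64→3, 76→2, 49→6
Rank sum = 3 + 2 + 6 = 11

11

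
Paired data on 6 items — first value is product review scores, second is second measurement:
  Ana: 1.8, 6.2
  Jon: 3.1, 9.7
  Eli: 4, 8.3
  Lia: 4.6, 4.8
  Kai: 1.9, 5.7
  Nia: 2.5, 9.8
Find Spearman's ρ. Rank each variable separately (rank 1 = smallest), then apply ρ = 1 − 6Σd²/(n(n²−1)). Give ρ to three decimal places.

-0.143

Ranks of variable 1: 1, 4, 5, 6, 2, 3
Ranks of variable 2: 3, 5, 4, 1, 2, 6
d = r₁ − r₂: -2, -1, 1, 5, 0, -3
d²: 4, 1, 1, 25, 0, 9; Σd² = 40
ρ = 1 − 6·40/(6·35) = 1 − 240/210 = -0.143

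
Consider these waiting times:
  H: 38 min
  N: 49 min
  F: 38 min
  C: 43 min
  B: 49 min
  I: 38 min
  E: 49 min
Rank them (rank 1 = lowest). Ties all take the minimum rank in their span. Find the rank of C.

Sorted (ascending): 38, 38, 38, 43, 49, 49, 49
The 3 values of 38 occupy positions 1–3 → each gets rank 1.
The 3 values of 49 occupy positions 5–7 → each gets rank 5.
C has value 43 min → rank 4.

4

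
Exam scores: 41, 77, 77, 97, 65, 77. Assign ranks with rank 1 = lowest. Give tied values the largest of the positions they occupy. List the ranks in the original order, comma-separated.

1, 5, 5, 6, 2, 5

Sorted (ascending): 41, 65, 77, 77, 77, 97
The 3 values of 77 occupy positions 3–5 → each gets rank 5.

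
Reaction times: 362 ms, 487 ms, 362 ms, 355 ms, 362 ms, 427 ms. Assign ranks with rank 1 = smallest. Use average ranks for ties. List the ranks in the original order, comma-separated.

3, 6, 3, 1, 3, 5

Sorted (ascending): 355, 362, 362, 362, 427, 487
The 3 values of 362 occupy positions 2–4 → average rank 3.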